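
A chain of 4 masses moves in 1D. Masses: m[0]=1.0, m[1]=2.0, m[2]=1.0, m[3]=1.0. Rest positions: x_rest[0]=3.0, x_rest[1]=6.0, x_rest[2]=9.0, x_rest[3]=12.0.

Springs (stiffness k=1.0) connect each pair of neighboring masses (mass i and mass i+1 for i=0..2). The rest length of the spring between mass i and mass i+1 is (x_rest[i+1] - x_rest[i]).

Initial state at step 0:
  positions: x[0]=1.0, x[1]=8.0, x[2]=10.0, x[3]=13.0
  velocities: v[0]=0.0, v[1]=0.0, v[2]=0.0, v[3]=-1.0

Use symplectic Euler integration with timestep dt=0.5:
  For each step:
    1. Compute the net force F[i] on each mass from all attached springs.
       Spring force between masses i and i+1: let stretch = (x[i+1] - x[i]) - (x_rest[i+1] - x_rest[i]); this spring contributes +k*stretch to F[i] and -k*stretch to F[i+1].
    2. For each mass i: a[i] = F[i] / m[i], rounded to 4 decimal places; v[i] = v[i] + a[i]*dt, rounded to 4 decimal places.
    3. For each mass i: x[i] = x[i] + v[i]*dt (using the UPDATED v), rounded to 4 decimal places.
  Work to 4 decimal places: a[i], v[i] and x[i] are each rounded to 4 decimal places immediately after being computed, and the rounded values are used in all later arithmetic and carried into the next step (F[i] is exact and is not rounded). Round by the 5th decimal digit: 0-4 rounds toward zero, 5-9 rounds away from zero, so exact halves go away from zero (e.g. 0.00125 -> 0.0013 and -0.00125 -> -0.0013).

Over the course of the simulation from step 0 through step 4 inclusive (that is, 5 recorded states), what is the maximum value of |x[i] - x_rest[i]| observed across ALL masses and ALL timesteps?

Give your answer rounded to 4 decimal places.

Step 0: x=[1.0000 8.0000 10.0000 13.0000] v=[0.0000 0.0000 0.0000 -1.0000]
Step 1: x=[2.0000 7.3750 10.2500 12.5000] v=[2.0000 -1.2500 0.5000 -1.0000]
Step 2: x=[3.5938 6.4375 10.3438 12.1875] v=[3.1875 -1.8750 0.1875 -0.6250]
Step 3: x=[5.1485 5.6328 9.9219 12.1641] v=[3.1094 -1.6094 -0.8438 -0.0469]
Step 4: x=[6.0743 5.3037 8.9883 12.3301] v=[1.8516 -0.6582 -1.8673 0.3320]
Max displacement = 3.0743

Answer: 3.0743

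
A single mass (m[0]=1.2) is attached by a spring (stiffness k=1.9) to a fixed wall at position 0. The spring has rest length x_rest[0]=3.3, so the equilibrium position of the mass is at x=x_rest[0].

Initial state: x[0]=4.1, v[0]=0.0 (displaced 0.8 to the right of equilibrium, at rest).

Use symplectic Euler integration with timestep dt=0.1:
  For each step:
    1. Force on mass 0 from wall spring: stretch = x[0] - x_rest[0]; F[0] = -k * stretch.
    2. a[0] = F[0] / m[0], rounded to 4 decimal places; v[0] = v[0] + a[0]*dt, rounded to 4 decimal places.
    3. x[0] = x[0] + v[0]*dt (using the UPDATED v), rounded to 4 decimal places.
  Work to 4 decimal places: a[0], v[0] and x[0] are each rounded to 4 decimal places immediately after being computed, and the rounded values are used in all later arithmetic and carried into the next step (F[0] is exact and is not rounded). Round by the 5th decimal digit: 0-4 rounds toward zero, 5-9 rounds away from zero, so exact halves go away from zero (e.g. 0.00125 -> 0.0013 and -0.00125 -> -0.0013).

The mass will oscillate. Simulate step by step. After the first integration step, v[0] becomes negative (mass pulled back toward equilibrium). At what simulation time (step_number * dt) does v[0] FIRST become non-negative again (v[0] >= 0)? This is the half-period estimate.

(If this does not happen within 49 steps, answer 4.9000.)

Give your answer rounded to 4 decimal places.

Answer: 2.5000

Derivation:
Step 0: x=[4.1000] v=[0.0000]
Step 1: x=[4.0873] v=[-0.1267]
Step 2: x=[4.0622] v=[-0.2514]
Step 3: x=[4.0250] v=[-0.3721]
Step 4: x=[3.9763] v=[-0.4869]
Step 5: x=[3.9169] v=[-0.5940]
Step 6: x=[3.8477] v=[-0.6917]
Step 7: x=[3.7699] v=[-0.7784]
Step 8: x=[3.6846] v=[-0.8528]
Step 9: x=[3.5932] v=[-0.9137]
Step 10: x=[3.4972] v=[-0.9601]
Step 11: x=[3.3981] v=[-0.9913]
Step 12: x=[3.2974] v=[-1.0068]
Step 13: x=[3.1968] v=[-1.0064]
Step 14: x=[3.0978] v=[-0.9901]
Step 15: x=[3.0020] v=[-0.9581]
Step 16: x=[2.9109] v=[-0.9109]
Step 17: x=[2.8260] v=[-0.8493]
Step 18: x=[2.7486] v=[-0.7743]
Step 19: x=[2.6799] v=[-0.6870]
Step 20: x=[2.6210] v=[-0.5888]
Step 21: x=[2.5729] v=[-0.4813]
Step 22: x=[2.5363] v=[-0.3662]
Step 23: x=[2.5118] v=[-0.2453]
Step 24: x=[2.4998] v=[-0.1205]
Step 25: x=[2.5004] v=[0.0062]
First v>=0 after going negative at step 25, time=2.5000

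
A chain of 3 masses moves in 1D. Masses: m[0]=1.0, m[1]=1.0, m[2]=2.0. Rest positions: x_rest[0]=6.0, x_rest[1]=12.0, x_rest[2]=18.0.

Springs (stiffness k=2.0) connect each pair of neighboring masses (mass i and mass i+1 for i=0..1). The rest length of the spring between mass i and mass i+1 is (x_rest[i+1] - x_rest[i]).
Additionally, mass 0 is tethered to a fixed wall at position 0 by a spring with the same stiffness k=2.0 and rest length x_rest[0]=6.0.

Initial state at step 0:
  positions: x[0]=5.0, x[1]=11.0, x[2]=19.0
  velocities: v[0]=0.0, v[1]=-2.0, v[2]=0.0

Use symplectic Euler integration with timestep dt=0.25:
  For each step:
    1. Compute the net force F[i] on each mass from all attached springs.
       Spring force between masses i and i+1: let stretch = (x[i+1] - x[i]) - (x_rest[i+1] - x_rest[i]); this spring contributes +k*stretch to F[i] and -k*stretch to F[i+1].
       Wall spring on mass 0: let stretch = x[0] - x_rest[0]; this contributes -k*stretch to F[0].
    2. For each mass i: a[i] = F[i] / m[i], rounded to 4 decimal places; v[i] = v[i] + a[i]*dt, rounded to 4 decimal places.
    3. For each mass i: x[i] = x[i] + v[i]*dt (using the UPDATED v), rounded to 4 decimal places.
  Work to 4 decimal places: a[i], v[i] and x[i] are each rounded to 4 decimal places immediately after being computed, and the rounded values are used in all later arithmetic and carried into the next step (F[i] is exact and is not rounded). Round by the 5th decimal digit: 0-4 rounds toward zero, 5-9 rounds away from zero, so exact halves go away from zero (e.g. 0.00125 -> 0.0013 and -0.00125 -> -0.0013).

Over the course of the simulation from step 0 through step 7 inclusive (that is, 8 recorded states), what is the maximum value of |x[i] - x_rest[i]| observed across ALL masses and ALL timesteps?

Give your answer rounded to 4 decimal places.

Step 0: x=[5.0000 11.0000 19.0000] v=[0.0000 -2.0000 0.0000]
Step 1: x=[5.1250 10.7500 18.8750] v=[0.5000 -1.0000 -0.5000]
Step 2: x=[5.3125 10.8125 18.6172] v=[0.7500 0.2500 -1.0313]
Step 3: x=[5.5235 11.1631 18.2466] v=[0.8438 1.4024 -1.4825]
Step 4: x=[5.7490 11.6942 17.8083] v=[0.9019 2.1244 -1.7534]
Step 5: x=[5.9990 12.2464 17.3628] v=[1.0000 2.2089 -1.7819]
Step 6: x=[6.2801 12.6573 16.9726] v=[1.1242 1.6434 -1.5610]
Step 7: x=[6.5733 12.8104 16.6877] v=[1.1728 0.6125 -1.1398]
Max displacement = 1.3123

Answer: 1.3123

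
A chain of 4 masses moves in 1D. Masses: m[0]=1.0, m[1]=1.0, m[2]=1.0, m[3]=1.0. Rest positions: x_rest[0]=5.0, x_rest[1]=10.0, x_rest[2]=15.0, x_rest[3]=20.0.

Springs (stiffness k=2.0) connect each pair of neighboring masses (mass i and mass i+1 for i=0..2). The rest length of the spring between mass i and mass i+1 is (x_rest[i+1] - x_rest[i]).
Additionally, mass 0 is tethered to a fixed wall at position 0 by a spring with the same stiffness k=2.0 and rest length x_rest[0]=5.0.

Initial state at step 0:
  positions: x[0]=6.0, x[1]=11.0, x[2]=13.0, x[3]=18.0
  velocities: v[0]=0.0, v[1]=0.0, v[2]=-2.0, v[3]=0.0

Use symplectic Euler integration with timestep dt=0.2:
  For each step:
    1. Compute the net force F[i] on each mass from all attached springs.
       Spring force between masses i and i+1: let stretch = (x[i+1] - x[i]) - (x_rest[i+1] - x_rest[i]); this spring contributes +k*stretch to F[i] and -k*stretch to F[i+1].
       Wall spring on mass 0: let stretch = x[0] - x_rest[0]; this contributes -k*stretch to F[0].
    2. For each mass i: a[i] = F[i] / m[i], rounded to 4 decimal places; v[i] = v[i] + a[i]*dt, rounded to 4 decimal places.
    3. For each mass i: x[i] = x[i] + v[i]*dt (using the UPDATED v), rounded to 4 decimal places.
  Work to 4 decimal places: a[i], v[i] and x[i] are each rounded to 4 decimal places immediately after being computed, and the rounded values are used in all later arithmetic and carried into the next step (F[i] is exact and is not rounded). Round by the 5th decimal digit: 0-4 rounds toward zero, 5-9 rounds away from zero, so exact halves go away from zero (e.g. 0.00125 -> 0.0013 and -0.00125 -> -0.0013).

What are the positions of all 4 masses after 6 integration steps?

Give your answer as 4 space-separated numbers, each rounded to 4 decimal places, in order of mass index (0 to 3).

Answer: 4.1203 7.9337 14.1997 18.1468

Derivation:
Step 0: x=[6.0000 11.0000 13.0000 18.0000] v=[0.0000 0.0000 -2.0000 0.0000]
Step 1: x=[5.9200 10.7600 12.8400 18.0000] v=[-0.4000 -1.2000 -0.8000 0.0000]
Step 2: x=[5.7536 10.2992 12.9264 17.9872] v=[-0.8320 -2.3040 0.4320 -0.0640]
Step 3: x=[5.4906 9.6849 13.2075 17.9695] v=[-1.3152 -3.0714 1.4054 -0.0883]
Step 4: x=[5.1239 9.0169 13.5877 17.9709] v=[-1.8337 -3.3401 1.9012 0.0069]
Step 5: x=[4.6587 8.4031 13.9529 18.0216] v=[-2.3261 -3.0690 1.8262 0.2536]
Step 6: x=[4.1203 7.9337 14.1997 18.1468] v=[-2.6918 -2.3468 1.2338 0.6261]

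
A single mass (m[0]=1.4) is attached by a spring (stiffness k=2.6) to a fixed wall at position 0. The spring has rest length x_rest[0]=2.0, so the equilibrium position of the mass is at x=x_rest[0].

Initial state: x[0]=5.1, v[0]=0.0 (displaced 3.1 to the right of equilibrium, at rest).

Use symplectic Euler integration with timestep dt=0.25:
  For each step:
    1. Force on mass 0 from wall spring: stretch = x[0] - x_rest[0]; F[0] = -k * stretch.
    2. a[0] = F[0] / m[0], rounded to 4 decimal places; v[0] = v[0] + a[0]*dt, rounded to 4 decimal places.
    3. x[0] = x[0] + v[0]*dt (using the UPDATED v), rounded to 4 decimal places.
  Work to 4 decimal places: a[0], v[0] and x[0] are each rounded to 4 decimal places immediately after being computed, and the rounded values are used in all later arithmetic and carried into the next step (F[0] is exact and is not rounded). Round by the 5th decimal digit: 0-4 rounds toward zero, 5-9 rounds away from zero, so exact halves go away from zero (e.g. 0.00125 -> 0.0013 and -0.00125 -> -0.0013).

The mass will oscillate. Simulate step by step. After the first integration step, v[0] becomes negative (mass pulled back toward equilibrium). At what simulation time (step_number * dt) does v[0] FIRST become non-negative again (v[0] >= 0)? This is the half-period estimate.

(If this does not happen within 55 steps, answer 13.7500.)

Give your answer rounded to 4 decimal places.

Step 0: x=[5.1000] v=[0.0000]
Step 1: x=[4.7402] v=[-1.4393]
Step 2: x=[4.0623] v=[-2.7115]
Step 3: x=[3.1451] v=[-3.6690]
Step 4: x=[2.0949] v=[-4.2007]
Step 5: x=[1.0337] v=[-4.2448]
Step 6: x=[0.0847] v=[-3.7962]
Step 7: x=[-0.6421] v=[-2.9070]
Step 8: x=[-1.0622] v=[-1.6803]
Step 9: x=[-1.1269] v=[-0.2586]
Step 10: x=[-0.8286] v=[1.1932]
First v>=0 after going negative at step 10, time=2.5000

Answer: 2.5000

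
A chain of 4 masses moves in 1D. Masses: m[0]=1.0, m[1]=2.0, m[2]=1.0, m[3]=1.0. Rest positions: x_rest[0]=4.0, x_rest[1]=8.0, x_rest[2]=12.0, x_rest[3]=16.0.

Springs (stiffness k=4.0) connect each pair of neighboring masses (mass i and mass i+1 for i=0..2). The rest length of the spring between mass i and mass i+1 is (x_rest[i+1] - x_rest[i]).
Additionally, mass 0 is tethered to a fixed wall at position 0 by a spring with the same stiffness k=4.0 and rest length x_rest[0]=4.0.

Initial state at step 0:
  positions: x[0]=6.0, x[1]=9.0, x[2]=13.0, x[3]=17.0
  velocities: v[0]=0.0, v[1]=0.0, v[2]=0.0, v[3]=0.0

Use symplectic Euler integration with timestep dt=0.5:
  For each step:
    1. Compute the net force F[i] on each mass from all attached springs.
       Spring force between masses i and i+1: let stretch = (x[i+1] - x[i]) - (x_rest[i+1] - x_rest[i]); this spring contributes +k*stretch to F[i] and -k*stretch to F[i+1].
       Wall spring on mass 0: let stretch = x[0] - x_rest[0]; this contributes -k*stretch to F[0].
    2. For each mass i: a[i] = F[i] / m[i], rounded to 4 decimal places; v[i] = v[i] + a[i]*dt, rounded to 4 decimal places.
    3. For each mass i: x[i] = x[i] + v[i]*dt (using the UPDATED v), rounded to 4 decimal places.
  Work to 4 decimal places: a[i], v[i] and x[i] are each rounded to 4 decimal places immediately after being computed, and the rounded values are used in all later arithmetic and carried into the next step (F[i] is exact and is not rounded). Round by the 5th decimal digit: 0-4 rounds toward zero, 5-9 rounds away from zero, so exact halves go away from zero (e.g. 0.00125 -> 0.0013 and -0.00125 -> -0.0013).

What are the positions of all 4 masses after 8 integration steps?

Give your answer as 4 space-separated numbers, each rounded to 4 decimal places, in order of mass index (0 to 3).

Step 0: x=[6.0000 9.0000 13.0000 17.0000] v=[0.0000 0.0000 0.0000 0.0000]
Step 1: x=[3.0000 9.5000 13.0000 17.0000] v=[-6.0000 1.0000 0.0000 0.0000]
Step 2: x=[3.5000 8.5000 13.5000 17.0000] v=[1.0000 -2.0000 1.0000 0.0000]
Step 3: x=[5.5000 7.5000 12.5000 17.5000] v=[4.0000 -2.0000 -2.0000 1.0000]
Step 4: x=[4.0000 8.0000 11.5000 17.0000] v=[-3.0000 1.0000 -2.0000 -1.0000]
Step 5: x=[2.5000 8.2500 12.5000 15.0000] v=[-3.0000 0.5000 2.0000 -4.0000]
Step 6: x=[4.2500 7.7500 11.7500 14.5000] v=[3.5000 -1.0000 -1.5000 -1.0000]
Step 7: x=[5.2500 7.5000 9.7500 15.2500] v=[2.0000 -0.5000 -4.0000 1.5000]
Step 8: x=[3.2500 7.2500 11.0000 14.5000] v=[-4.0000 -0.5000 2.5000 -1.5000]

Answer: 3.2500 7.2500 11.0000 14.5000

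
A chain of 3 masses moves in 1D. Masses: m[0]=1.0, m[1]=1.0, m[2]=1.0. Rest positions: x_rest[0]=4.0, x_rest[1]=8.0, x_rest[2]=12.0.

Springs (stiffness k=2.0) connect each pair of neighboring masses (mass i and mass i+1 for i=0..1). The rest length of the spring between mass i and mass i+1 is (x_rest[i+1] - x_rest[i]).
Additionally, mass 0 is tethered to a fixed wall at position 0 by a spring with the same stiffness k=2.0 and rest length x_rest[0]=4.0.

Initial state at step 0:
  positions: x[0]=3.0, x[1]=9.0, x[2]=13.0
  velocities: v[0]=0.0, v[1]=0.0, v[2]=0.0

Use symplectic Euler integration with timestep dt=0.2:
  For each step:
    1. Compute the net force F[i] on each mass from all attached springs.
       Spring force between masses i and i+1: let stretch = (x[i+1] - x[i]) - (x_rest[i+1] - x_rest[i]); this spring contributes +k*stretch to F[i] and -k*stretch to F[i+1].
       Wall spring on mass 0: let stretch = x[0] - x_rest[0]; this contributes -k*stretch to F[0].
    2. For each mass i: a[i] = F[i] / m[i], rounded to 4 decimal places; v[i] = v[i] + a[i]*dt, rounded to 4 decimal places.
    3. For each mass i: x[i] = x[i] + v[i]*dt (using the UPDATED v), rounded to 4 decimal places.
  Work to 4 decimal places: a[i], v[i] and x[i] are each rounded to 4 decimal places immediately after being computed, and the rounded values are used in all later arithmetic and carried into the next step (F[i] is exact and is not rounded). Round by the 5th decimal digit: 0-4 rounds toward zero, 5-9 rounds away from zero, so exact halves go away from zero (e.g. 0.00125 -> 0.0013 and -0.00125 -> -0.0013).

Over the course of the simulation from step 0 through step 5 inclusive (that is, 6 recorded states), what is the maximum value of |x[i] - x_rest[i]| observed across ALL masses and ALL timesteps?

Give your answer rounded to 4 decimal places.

Step 0: x=[3.0000 9.0000 13.0000] v=[0.0000 0.0000 0.0000]
Step 1: x=[3.2400 8.8400 13.0000] v=[1.2000 -0.8000 0.0000]
Step 2: x=[3.6688 8.5648 12.9872] v=[2.1440 -1.3760 -0.0640]
Step 3: x=[4.1958 8.2517 12.9406] v=[2.6349 -1.5654 -0.2330]
Step 4: x=[4.7116 7.9893 12.8389] v=[2.5789 -1.3122 -0.5086]
Step 5: x=[5.1127 7.8526 12.6692] v=[2.0053 -0.6834 -0.8484]
Max displacement = 1.1127

Answer: 1.1127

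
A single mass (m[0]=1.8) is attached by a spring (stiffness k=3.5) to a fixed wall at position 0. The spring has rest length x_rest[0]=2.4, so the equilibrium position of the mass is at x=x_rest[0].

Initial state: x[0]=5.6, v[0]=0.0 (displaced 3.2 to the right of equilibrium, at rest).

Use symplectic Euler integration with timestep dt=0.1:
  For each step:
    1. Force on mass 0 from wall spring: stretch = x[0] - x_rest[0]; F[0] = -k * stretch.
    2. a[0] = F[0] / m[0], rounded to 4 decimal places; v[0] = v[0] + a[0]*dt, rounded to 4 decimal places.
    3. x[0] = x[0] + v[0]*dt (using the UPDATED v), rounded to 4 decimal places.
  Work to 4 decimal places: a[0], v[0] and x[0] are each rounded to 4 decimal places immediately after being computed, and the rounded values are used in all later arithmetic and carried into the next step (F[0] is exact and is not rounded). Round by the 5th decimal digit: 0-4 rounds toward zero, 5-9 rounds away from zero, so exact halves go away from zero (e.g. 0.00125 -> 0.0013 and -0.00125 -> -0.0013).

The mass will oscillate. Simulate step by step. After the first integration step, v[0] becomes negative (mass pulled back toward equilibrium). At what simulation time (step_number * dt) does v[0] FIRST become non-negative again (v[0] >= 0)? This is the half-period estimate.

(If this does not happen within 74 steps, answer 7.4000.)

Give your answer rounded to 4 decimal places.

Answer: 2.3000

Derivation:
Step 0: x=[5.6000] v=[0.0000]
Step 1: x=[5.5378] v=[-0.6222]
Step 2: x=[5.4146] v=[-1.2323]
Step 3: x=[5.2328] v=[-1.8185]
Step 4: x=[4.9959] v=[-2.3693]
Step 5: x=[4.7085] v=[-2.8741]
Step 6: x=[4.3762] v=[-3.3230]
Step 7: x=[4.0055] v=[-3.7073]
Step 8: x=[3.6036] v=[-4.0195]
Step 9: x=[3.1783] v=[-4.2535]
Step 10: x=[2.7378] v=[-4.4048]
Step 11: x=[2.2908] v=[-4.4705]
Step 12: x=[1.8459] v=[-4.4493]
Step 13: x=[1.4117] v=[-4.3416]
Step 14: x=[0.9968] v=[-4.1494]
Step 15: x=[0.6091] v=[-3.8766]
Step 16: x=[0.2563] v=[-3.5284]
Step 17: x=[-0.0549] v=[-3.1116]
Step 18: x=[-0.3183] v=[-2.6343]
Step 19: x=[-0.5289] v=[-2.1057]
Step 20: x=[-0.6825] v=[-1.5362]
Step 21: x=[-0.7762] v=[-0.9368]
Step 22: x=[-0.8081] v=[-0.3192]
Step 23: x=[-0.7776] v=[0.3046]
First v>=0 after going negative at step 23, time=2.3000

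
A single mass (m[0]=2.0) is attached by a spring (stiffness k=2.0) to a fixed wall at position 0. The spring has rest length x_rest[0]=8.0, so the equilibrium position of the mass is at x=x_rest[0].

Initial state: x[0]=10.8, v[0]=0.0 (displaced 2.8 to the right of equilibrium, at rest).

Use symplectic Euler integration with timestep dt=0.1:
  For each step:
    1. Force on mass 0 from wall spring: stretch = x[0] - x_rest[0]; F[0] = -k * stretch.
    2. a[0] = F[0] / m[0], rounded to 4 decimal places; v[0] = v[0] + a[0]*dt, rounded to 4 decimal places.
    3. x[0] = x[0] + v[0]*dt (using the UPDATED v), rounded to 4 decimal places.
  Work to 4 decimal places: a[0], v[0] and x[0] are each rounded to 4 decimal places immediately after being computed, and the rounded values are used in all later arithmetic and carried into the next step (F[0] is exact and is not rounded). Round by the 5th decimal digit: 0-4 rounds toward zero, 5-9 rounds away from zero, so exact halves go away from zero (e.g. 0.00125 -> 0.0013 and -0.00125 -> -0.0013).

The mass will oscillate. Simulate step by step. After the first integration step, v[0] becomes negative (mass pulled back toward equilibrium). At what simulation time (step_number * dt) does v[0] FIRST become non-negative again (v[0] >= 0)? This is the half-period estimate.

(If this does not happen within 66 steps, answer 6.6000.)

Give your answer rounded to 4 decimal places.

Answer: 3.2000

Derivation:
Step 0: x=[10.8000] v=[0.0000]
Step 1: x=[10.7720] v=[-0.2800]
Step 2: x=[10.7163] v=[-0.5572]
Step 3: x=[10.6334] v=[-0.8288]
Step 4: x=[10.5242] v=[-1.0921]
Step 5: x=[10.3898] v=[-1.3445]
Step 6: x=[10.2315] v=[-1.5835]
Step 7: x=[10.0508] v=[-1.8067]
Step 8: x=[9.8496] v=[-2.0118]
Step 9: x=[9.6299] v=[-2.1968]
Step 10: x=[9.3939] v=[-2.3598]
Step 11: x=[9.1440] v=[-2.4992]
Step 12: x=[8.8826] v=[-2.6136]
Step 13: x=[8.6124] v=[-2.7019]
Step 14: x=[8.3361] v=[-2.7631]
Step 15: x=[8.0564] v=[-2.7967]
Step 16: x=[7.7762] v=[-2.8023]
Step 17: x=[7.4982] v=[-2.7799]
Step 18: x=[7.2252] v=[-2.7297]
Step 19: x=[6.9600] v=[-2.6522]
Step 20: x=[6.7052] v=[-2.5482]
Step 21: x=[6.4633] v=[-2.4187]
Step 22: x=[6.2368] v=[-2.2650]
Step 23: x=[6.0279] v=[-2.0887]
Step 24: x=[5.8388] v=[-1.8915]
Step 25: x=[5.6713] v=[-1.6754]
Step 26: x=[5.5271] v=[-1.4425]
Step 27: x=[5.4076] v=[-1.1952]
Step 28: x=[5.3140] v=[-0.9360]
Step 29: x=[5.2473] v=[-0.6674]
Step 30: x=[5.2081] v=[-0.3921]
Step 31: x=[5.1968] v=[-0.1129]
Step 32: x=[5.2135] v=[0.1674]
First v>=0 after going negative at step 32, time=3.2000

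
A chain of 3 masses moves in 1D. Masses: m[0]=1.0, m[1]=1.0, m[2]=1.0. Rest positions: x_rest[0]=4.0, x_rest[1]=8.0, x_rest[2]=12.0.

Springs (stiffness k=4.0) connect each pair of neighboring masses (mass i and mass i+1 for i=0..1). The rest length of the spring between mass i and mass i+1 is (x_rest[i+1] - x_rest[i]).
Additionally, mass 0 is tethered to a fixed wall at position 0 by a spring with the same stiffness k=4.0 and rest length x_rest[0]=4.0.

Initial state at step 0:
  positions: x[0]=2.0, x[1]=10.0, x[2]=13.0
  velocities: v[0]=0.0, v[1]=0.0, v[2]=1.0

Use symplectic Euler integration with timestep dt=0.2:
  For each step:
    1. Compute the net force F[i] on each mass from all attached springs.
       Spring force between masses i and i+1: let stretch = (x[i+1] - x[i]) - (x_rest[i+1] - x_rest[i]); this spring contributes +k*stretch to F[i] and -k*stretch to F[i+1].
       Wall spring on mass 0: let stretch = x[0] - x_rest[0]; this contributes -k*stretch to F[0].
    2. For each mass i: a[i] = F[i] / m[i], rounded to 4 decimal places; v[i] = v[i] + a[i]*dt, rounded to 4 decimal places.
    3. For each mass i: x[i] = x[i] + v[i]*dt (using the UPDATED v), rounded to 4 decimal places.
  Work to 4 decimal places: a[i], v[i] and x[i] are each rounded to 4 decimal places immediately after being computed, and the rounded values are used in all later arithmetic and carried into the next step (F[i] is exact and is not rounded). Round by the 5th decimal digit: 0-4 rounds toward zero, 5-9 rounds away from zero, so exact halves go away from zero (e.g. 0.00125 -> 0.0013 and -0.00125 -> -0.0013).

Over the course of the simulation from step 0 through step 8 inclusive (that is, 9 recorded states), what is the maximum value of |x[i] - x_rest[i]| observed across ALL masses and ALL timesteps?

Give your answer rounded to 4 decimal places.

Step 0: x=[2.0000 10.0000 13.0000] v=[0.0000 0.0000 1.0000]
Step 1: x=[2.9600 9.2000 13.3600] v=[4.8000 -4.0000 1.8000]
Step 2: x=[4.4448 8.0672 13.6944] v=[7.4240 -5.6640 1.6720]
Step 3: x=[5.7980 7.2552 13.7684] v=[6.7661 -4.0602 0.3702]
Step 4: x=[6.4567 7.2521 13.4403] v=[3.2935 -0.0154 -1.6404]
Step 5: x=[6.2096 8.1119 12.7621] v=[-1.2355 4.2988 -3.3910]
Step 6: x=[5.2733 9.4113 11.9799] v=[-4.6813 6.4971 -3.9112]
Step 7: x=[4.1554 10.4596 11.4267] v=[-5.5895 5.2416 -2.7661]
Step 8: x=[3.3813 10.6540 11.3587] v=[-3.8705 0.9719 -0.3398]
Max displacement = 2.6540

Answer: 2.6540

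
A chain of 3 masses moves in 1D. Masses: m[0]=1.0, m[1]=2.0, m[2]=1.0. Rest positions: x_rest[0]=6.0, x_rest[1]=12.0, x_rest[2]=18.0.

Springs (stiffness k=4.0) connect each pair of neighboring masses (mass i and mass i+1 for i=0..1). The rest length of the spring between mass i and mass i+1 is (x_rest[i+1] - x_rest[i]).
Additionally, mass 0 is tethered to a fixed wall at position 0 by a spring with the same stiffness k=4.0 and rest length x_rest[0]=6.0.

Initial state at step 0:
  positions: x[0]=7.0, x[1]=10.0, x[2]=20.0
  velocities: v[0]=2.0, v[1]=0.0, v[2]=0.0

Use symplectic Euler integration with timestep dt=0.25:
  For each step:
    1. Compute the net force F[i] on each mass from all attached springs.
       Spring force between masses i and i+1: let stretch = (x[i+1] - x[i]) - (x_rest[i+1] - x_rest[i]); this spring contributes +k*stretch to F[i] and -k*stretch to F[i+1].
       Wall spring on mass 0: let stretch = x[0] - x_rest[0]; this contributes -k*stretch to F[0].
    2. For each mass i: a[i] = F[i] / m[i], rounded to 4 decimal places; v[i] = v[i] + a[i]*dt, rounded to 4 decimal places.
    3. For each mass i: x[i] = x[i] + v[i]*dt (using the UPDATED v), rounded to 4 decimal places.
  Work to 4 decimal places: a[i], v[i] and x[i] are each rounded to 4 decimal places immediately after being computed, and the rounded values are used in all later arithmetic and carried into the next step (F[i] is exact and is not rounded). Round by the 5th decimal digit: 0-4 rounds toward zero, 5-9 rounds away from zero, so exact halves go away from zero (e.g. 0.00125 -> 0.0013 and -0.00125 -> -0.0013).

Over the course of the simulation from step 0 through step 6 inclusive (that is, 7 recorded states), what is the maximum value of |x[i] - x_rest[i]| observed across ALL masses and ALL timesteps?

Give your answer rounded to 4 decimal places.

Step 0: x=[7.0000 10.0000 20.0000] v=[2.0000 0.0000 0.0000]
Step 1: x=[6.5000 10.8750 19.0000] v=[-2.0000 3.5000 -4.0000]
Step 2: x=[5.4688 12.2188 17.4688] v=[-4.1250 5.3750 -6.1250]
Step 3: x=[4.7579 13.3751 16.1251] v=[-2.8438 4.6250 -5.3750]
Step 4: x=[5.0118 13.7980 15.5939] v=[1.0155 1.6914 -2.1250]
Step 5: x=[6.2093 13.3471 16.1137] v=[4.7899 -1.8038 2.0791]
Step 6: x=[7.6389 12.3498 17.4418] v=[5.7184 -3.9894 5.3125]
Max displacement = 2.4061

Answer: 2.4061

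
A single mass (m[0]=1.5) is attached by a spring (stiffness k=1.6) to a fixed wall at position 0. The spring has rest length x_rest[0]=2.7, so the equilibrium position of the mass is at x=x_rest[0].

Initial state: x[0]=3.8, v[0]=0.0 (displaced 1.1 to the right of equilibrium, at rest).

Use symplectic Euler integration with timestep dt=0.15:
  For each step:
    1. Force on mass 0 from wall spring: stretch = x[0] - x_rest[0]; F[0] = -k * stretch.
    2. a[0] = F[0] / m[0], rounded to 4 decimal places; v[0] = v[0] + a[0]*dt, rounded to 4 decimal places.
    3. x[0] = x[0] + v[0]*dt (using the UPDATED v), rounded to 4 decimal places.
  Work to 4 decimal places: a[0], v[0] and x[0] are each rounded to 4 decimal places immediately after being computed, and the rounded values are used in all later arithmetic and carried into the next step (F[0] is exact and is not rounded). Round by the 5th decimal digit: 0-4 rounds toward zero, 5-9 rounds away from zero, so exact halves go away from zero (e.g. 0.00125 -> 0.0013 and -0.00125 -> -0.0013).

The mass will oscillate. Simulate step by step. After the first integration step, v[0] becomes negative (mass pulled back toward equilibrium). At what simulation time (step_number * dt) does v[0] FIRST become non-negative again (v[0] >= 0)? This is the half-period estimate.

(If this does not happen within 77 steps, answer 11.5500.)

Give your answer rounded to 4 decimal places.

Answer: 3.1500

Derivation:
Step 0: x=[3.8000] v=[0.0000]
Step 1: x=[3.7736] v=[-0.1760]
Step 2: x=[3.7214] v=[-0.3478]
Step 3: x=[3.6447] v=[-0.5112]
Step 4: x=[3.5453] v=[-0.6624]
Step 5: x=[3.4256] v=[-0.7977]
Step 6: x=[3.2885] v=[-0.9138]
Step 7: x=[3.1373] v=[-1.0080]
Step 8: x=[2.9756] v=[-1.0780]
Step 9: x=[2.8073] v=[-1.1221]
Step 10: x=[2.6364] v=[-1.1393]
Step 11: x=[2.4670] v=[-1.1291]
Step 12: x=[2.3032] v=[-1.0918]
Step 13: x=[2.1490] v=[-1.0283]
Step 14: x=[2.0080] v=[-0.9401]
Step 15: x=[1.8836] v=[-0.8294]
Step 16: x=[1.7788] v=[-0.6988]
Step 17: x=[1.6961] v=[-0.5514]
Step 18: x=[1.6375] v=[-0.3908]
Step 19: x=[1.6044] v=[-0.2208]
Step 20: x=[1.5976] v=[-0.0455]
Step 21: x=[1.6172] v=[0.1309]
First v>=0 after going negative at step 21, time=3.1500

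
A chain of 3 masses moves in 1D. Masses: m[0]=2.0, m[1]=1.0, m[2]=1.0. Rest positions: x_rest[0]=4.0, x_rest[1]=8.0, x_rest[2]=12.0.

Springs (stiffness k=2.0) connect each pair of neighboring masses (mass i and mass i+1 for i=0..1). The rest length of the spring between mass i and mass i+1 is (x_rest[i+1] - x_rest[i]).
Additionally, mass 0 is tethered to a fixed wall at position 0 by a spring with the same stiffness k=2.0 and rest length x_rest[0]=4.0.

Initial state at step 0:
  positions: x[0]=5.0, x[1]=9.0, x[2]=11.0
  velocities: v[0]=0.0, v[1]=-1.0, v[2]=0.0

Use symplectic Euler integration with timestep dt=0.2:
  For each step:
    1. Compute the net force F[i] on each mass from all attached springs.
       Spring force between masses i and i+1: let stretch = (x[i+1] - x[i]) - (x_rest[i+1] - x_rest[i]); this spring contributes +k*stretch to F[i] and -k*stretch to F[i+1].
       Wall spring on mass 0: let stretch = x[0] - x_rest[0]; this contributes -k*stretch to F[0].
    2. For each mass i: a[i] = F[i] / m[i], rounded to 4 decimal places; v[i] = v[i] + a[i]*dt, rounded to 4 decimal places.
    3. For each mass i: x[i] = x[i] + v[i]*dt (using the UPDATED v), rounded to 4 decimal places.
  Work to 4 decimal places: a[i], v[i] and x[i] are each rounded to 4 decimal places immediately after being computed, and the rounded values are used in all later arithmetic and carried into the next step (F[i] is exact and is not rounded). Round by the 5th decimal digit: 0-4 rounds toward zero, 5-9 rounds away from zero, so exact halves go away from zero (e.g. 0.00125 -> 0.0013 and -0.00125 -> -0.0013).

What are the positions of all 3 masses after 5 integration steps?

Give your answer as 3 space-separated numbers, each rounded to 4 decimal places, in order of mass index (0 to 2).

Answer: 4.2076 7.1300 12.3851

Derivation:
Step 0: x=[5.0000 9.0000 11.0000] v=[0.0000 -1.0000 0.0000]
Step 1: x=[4.9600 8.6400 11.1600] v=[-0.2000 -1.8000 0.8000]
Step 2: x=[4.8688 8.1872 11.4384] v=[-0.4560 -2.2640 1.3920]
Step 3: x=[4.7156 7.7290 11.7767] v=[-0.7661 -2.2909 1.6915]
Step 4: x=[4.4943 7.3536 12.1112] v=[-1.1065 -1.8772 1.6724]
Step 5: x=[4.2076 7.1300 12.3851] v=[-1.4335 -1.1179 1.3694]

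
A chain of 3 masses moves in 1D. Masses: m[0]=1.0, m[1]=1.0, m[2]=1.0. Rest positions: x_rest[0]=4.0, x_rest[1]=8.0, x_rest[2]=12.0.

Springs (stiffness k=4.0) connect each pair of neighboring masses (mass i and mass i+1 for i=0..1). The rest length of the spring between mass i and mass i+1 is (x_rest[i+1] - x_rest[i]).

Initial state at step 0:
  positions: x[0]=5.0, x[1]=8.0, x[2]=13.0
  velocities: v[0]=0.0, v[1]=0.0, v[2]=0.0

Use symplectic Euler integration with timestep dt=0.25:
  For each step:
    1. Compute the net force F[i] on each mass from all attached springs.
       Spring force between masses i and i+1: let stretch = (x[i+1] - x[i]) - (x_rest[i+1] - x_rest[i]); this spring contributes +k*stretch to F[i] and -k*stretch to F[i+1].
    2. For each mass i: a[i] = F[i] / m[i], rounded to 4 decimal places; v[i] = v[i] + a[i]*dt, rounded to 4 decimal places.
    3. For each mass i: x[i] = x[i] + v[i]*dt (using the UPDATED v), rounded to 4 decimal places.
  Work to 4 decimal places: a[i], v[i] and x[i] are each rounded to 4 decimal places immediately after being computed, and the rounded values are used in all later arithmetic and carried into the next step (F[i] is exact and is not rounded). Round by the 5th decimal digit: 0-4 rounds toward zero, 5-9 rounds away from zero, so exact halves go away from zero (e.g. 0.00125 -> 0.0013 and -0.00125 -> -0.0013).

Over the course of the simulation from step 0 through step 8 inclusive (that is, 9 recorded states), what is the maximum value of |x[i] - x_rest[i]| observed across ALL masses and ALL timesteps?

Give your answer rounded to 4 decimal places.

Step 0: x=[5.0000 8.0000 13.0000] v=[0.0000 0.0000 0.0000]
Step 1: x=[4.7500 8.5000 12.7500] v=[-1.0000 2.0000 -1.0000]
Step 2: x=[4.4375 9.1250 12.4375] v=[-1.2500 2.5000 -1.2500]
Step 3: x=[4.2969 9.4063 12.2969] v=[-0.5625 1.1250 -0.5625]
Step 4: x=[4.4336 9.1329 12.4336] v=[0.5469 -1.0938 0.5469]
Step 5: x=[4.7452 8.5098 12.7452] v=[1.2462 -2.4924 1.2462]
Step 6: x=[4.9979 8.0044 12.9979] v=[1.0108 -2.0216 1.0108]
Step 7: x=[5.0022 7.9958 13.0022] v=[0.0173 -0.0346 0.0173]
Step 8: x=[4.7549 8.4904 12.7549] v=[-0.9891 1.9782 -0.9891]
Max displacement = 1.4063

Answer: 1.4063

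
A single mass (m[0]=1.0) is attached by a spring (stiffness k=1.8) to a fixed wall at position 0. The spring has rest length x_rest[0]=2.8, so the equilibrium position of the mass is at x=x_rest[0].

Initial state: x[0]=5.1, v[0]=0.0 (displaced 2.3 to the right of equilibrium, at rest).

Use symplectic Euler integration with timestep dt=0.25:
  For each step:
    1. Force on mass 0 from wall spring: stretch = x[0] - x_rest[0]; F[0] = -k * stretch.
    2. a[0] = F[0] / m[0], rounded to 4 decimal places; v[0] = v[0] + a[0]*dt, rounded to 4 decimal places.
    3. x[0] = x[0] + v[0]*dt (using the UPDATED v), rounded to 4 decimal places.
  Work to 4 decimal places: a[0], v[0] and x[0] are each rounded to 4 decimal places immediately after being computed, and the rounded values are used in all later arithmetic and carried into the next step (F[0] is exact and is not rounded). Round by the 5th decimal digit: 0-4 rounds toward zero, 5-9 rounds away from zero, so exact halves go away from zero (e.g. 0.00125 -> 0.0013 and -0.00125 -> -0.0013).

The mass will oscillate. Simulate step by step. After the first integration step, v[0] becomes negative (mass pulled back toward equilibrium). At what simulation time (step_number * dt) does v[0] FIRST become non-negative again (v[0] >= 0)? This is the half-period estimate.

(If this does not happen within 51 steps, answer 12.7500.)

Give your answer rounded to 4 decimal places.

Step 0: x=[5.1000] v=[0.0000]
Step 1: x=[4.8413] v=[-1.0350]
Step 2: x=[4.3529] v=[-1.9536]
Step 3: x=[3.6898] v=[-2.6524]
Step 4: x=[2.9266] v=[-3.0528]
Step 5: x=[2.1492] v=[-3.1098]
Step 6: x=[1.4450] v=[-2.8170]
Step 7: x=[0.8932] v=[-2.2073]
Step 8: x=[0.5559] v=[-1.3493]
Step 9: x=[0.4710] v=[-0.3395]
Step 10: x=[0.6482] v=[0.7086]
First v>=0 after going negative at step 10, time=2.5000

Answer: 2.5000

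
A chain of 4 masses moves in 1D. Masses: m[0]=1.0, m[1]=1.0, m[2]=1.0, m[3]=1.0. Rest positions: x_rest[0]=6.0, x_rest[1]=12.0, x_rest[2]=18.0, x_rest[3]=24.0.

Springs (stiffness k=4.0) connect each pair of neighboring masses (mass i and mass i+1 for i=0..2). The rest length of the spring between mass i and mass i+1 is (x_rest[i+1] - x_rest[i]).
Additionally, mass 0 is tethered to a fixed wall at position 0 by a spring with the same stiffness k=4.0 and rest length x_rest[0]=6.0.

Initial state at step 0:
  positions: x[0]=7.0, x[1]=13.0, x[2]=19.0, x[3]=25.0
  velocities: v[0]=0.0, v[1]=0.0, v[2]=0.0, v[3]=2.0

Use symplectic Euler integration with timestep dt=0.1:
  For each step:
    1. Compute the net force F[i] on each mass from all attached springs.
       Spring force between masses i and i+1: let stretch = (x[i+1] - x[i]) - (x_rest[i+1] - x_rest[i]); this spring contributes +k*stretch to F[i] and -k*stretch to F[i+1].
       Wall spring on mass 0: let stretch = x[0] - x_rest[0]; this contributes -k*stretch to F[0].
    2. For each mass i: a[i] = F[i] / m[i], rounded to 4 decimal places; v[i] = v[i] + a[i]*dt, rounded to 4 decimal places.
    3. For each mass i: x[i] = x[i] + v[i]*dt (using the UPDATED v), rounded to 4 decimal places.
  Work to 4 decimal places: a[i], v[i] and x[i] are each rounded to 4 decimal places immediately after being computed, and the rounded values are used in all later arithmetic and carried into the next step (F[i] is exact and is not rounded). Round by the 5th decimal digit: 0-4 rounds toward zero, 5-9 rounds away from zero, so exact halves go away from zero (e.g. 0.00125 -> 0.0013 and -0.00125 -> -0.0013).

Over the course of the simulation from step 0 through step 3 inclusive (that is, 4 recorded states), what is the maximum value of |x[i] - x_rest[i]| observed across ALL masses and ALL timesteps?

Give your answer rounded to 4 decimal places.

Answer: 1.5686

Derivation:
Step 0: x=[7.0000 13.0000 19.0000 25.0000] v=[0.0000 0.0000 0.0000 2.0000]
Step 1: x=[6.9600 13.0000 19.0000 25.2000] v=[-0.4000 0.0000 0.0000 2.0000]
Step 2: x=[6.8832 12.9984 19.0080 25.3920] v=[-0.7680 -0.0160 0.0800 1.9200]
Step 3: x=[6.7757 12.9926 19.0310 25.5686] v=[-1.0752 -0.0582 0.2298 1.7664]
Max displacement = 1.5686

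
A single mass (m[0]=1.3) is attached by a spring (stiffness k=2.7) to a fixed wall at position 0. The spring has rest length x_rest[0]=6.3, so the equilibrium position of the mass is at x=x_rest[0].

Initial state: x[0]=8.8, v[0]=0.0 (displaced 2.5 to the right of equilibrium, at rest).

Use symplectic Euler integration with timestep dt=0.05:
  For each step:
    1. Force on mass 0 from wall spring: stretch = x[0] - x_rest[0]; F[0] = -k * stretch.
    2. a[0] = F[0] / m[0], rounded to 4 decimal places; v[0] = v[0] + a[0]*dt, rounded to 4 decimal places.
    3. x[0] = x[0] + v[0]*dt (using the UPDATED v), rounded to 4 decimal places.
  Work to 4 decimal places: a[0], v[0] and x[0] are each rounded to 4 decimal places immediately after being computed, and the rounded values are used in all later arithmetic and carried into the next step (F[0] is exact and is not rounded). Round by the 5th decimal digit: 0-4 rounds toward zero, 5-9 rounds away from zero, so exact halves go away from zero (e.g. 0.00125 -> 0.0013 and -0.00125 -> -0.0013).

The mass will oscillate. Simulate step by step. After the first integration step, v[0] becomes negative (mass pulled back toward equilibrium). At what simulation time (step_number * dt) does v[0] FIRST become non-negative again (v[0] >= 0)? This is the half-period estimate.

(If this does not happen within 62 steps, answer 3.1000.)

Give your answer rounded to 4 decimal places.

Answer: 2.2000

Derivation:
Step 0: x=[8.8000] v=[0.0000]
Step 1: x=[8.7870] v=[-0.2596]
Step 2: x=[8.7611] v=[-0.5179]
Step 3: x=[8.7224] v=[-0.7735]
Step 4: x=[8.6711] v=[-1.0251]
Step 5: x=[8.6075] v=[-1.2713]
Step 6: x=[8.5320] v=[-1.5109]
Step 7: x=[8.4449] v=[-1.7427]
Step 8: x=[8.3466] v=[-1.9654]
Step 9: x=[8.2377] v=[-2.1779]
Step 10: x=[8.1187] v=[-2.3791]
Step 11: x=[7.9903] v=[-2.5680]
Step 12: x=[7.8531] v=[-2.7435]
Step 13: x=[7.7079] v=[-2.9048]
Step 14: x=[7.5554] v=[-3.0510]
Step 15: x=[7.3963] v=[-3.1814]
Step 16: x=[7.2315] v=[-3.2952]
Step 17: x=[7.0619] v=[-3.3919]
Step 18: x=[6.8884] v=[-3.4710]
Step 19: x=[6.7118] v=[-3.5321]
Step 20: x=[6.5331] v=[-3.5749]
Step 21: x=[6.3531] v=[-3.5991]
Step 22: x=[6.1729] v=[-3.6046]
Step 23: x=[5.9933] v=[-3.5914]
Step 24: x=[5.8153] v=[-3.5596]
Step 25: x=[5.6398] v=[-3.5093]
Step 26: x=[5.4678] v=[-3.4407]
Step 27: x=[5.3001] v=[-3.3543]
Step 28: x=[5.1376] v=[-3.2505]
Step 29: x=[4.9811] v=[-3.1298]
Step 30: x=[4.8315] v=[-2.9928]
Step 31: x=[4.6895] v=[-2.8403]
Step 32: x=[4.5558] v=[-2.6731]
Step 33: x=[4.4312] v=[-2.4920]
Step 34: x=[4.3163] v=[-2.2979]
Step 35: x=[4.2117] v=[-2.0919]
Step 36: x=[4.1180] v=[-1.8750]
Step 37: x=[4.0356] v=[-1.6484]
Step 38: x=[3.9649] v=[-1.4133]
Step 39: x=[3.9064] v=[-1.1708]
Step 40: x=[3.8603] v=[-0.9222]
Step 41: x=[3.8269] v=[-0.6688]
Step 42: x=[3.8063] v=[-0.4120]
Step 43: x=[3.7987] v=[-0.1530]
Step 44: x=[3.8040] v=[0.1068]
First v>=0 after going negative at step 44, time=2.2000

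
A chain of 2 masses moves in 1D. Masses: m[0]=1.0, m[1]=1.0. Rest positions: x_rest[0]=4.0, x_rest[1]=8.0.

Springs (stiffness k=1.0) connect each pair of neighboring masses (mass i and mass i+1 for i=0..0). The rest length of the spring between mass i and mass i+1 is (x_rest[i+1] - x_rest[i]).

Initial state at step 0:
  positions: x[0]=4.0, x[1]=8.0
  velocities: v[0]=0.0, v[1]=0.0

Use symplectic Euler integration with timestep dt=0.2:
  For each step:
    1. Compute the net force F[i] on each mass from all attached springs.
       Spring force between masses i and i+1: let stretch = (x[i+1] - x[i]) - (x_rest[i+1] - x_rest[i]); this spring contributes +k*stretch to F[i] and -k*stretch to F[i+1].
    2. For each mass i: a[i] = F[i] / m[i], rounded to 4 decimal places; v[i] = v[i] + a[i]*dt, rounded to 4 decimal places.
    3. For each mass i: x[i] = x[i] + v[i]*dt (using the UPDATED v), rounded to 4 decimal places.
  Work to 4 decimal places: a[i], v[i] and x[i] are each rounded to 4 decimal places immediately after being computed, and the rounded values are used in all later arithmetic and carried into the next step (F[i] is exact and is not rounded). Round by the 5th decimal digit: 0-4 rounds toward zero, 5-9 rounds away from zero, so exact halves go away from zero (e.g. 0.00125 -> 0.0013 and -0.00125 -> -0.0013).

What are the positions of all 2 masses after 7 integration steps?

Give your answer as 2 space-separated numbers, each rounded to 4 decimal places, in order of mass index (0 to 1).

Answer: 4.0000 8.0000

Derivation:
Step 0: x=[4.0000 8.0000] v=[0.0000 0.0000]
Step 1: x=[4.0000 8.0000] v=[0.0000 0.0000]
Step 2: x=[4.0000 8.0000] v=[0.0000 0.0000]
Step 3: x=[4.0000 8.0000] v=[0.0000 0.0000]
Step 4: x=[4.0000 8.0000] v=[0.0000 0.0000]
Step 5: x=[4.0000 8.0000] v=[0.0000 0.0000]
Step 6: x=[4.0000 8.0000] v=[0.0000 0.0000]
Step 7: x=[4.0000 8.0000] v=[0.0000 0.0000]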